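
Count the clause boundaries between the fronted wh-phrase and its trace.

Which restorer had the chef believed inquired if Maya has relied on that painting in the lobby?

1

"which restorer" is extracted from the subject of "inquired".
Boundaries crossed, outermost first: [Ø] — 1 in total.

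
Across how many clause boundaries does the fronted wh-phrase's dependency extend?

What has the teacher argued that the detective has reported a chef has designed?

2

"what" is extracted from the object of "designed".
Boundaries crossed, outermost first: [that], [Ø] — 2 in total.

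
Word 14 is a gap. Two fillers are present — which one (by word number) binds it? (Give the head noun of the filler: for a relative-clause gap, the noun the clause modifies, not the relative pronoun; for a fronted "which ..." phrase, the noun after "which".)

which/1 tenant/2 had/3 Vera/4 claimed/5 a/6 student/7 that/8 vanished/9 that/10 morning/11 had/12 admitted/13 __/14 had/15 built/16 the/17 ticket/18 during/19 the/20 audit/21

2

The marked gap is the subject of "built".
Its filler is the fronted wh-phrase "which tenant", at word 2.
(The other dependency links word 7 to a gap after word 8.)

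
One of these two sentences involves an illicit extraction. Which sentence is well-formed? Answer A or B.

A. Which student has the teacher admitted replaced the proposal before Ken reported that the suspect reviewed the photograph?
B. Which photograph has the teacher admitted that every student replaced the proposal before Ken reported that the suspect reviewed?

A

In B, the wh-phrase is extracted from inside an adjunct island (introduced by "before"), which blocks movement.
In A, the extraction path crosses only that-complement boundaries, which are transparent.
So A is grammatical.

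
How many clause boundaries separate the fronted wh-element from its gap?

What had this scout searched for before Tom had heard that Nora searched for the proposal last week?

0

"what" originates inside the matrix clause — no clause boundary is crossed.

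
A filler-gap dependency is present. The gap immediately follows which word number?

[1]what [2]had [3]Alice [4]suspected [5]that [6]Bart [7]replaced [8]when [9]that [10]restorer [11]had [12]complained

The displaced element is "what" (word 1).
It is linked across 1 clause boundary (that).
It functions as the direct object of "replaced", so the gap sits immediately after word 7 ("replaced").
Base order: Alice had suspected that Bart replaced what when that restorer had complained.

7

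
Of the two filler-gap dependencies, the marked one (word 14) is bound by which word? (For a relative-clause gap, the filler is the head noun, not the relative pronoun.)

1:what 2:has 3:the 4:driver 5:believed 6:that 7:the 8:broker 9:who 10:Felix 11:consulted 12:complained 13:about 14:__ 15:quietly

1

The marked gap is the object of the preposition "about" of "complained".
Its filler is the fronted wh-phrase "what", at word 1.
(The other dependency links word 8 to a gap after word 11.)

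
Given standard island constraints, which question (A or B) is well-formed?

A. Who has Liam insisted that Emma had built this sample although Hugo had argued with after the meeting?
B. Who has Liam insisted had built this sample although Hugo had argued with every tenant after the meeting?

In A, the wh-phrase is extracted from inside an adjunct island (introduced by "although"), which blocks movement.
In B, the extraction path crosses only that-complement boundaries, which are transparent.
So B is grammatical.

B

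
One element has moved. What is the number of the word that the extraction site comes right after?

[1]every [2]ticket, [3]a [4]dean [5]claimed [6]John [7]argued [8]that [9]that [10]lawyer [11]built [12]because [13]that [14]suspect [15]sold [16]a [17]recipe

The displaced element is "every ticket" (word 2).
It is linked across 2 clause boundaries (Ø → that).
It functions as the direct object of "built", so the gap sits immediately after word 11 ("built").
Base order: A dean claimed John argued that that lawyer built every ticket because that suspect sold a recipe.

11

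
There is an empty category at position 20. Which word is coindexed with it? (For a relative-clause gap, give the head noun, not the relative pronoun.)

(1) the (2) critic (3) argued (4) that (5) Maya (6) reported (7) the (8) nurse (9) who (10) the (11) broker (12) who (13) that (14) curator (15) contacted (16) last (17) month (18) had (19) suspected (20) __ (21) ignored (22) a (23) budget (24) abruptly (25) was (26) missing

The gap at 20 is the subject of "ignored", inside a relative clause.
The relative pronoun is "who" (word 9); it is bound by the head noun immediately before it.
Its filler is the head noun "nurse", at word 8.

8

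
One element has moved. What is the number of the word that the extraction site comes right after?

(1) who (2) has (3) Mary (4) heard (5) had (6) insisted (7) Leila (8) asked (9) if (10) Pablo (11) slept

The displaced element is "who" (word 1).
It is linked across 1 clause boundary (Ø).
It functions as the subject of "insisted", so the gap sits immediately after word 4 ("heard").
Base order: Mary has heard that who had insisted Leila asked if Pablo slept.

4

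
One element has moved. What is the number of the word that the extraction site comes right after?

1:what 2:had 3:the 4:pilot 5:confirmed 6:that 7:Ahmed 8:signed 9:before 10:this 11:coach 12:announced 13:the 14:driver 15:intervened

The displaced element is "what" (word 1).
It is linked across 1 clause boundary (that).
It functions as the direct object of "signed", so the gap sits immediately after word 8 ("signed").
Base order: The pilot had confirmed that Ahmed signed what before this coach announced the driver intervened.

8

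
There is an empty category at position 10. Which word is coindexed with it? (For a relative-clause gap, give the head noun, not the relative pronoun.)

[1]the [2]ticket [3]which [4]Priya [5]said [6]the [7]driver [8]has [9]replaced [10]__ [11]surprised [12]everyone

The gap at 10 is the object of "replaced", inside a relative clause.
The relative pronoun is "which" (word 3); it is bound by the head noun immediately before it.
Its filler is the head noun "ticket", at word 2.

2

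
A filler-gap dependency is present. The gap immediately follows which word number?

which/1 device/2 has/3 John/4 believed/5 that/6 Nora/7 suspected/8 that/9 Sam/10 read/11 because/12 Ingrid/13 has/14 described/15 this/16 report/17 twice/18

11

The displaced element is "which device" (word 2).
It is linked across 2 clause boundaries (that → that).
It functions as the direct object of "read", so the gap sits immediately after word 11 ("read").
Base order: John has believed that Nora suspected that Sam read which device because Ingrid has described this report twice.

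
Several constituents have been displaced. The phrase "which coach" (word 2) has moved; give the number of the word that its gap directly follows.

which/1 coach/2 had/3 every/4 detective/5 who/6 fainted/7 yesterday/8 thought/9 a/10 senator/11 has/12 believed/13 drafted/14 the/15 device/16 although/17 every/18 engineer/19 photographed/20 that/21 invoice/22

13

The displaced element is "which coach" (word 2).
It is linked across 2 clause boundaries (Ø → Ø).
It functions as the subject of "drafted", so the gap sits immediately after word 13 ("believed").
Base order: Every detective who fainted yesterday had thought a senator has believed which coach drafted the device although every engineer photographed that invoice.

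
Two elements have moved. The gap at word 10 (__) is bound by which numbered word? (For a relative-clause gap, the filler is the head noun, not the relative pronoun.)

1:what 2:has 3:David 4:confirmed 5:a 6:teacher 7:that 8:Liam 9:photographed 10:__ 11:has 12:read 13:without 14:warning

The marked gap is inside the relative clause, the direct object of "photographed".
Its filler is the head noun "teacher" (via "that"), at word 6.
(The other dependency links word 1 to a gap after word 12.)

6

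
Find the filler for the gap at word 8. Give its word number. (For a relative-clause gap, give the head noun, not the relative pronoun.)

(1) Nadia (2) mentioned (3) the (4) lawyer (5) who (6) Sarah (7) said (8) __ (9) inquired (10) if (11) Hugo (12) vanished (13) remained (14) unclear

4

The gap at 8 is the subject of "inquired", inside a relative clause.
The relative pronoun is "who" (word 5); it is bound by the head noun immediately before it.
Its filler is the head noun "lawyer", at word 4.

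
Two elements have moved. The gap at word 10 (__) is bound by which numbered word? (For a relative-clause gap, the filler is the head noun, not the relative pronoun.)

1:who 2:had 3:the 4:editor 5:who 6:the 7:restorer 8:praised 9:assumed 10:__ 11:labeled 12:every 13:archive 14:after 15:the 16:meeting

1

The marked gap is the subject of "labeled".
Its filler is the fronted wh-phrase "who", at word 1.
(The other dependency links word 4 to a gap after word 8.)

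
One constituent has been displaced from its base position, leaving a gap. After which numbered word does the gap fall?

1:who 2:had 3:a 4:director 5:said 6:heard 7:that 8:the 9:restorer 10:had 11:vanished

The displaced element is "who" (word 1).
It is linked across 1 clause boundary (Ø).
It functions as the subject of "heard", so the gap sits immediately after word 5 ("said").
Base order: A director had said who heard that the restorer had vanished.

5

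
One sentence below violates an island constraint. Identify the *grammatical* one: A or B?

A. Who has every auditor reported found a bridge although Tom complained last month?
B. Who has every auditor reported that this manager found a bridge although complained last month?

A

In B, the wh-phrase is extracted from inside an adjunct island (introduced by "although"), which blocks movement.
In A, the extraction path crosses only that-complement boundaries, which are transparent.
So A is grammatical.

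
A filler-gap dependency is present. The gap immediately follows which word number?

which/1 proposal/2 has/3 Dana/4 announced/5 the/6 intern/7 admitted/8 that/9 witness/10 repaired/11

11

The displaced element is "which proposal" (word 2).
It is linked across 2 clause boundaries (Ø → Ø).
It functions as the direct object of "repaired", so the gap sits immediately after word 11 ("repaired").
Base order: Dana has announced the intern admitted that witness repaired which proposal.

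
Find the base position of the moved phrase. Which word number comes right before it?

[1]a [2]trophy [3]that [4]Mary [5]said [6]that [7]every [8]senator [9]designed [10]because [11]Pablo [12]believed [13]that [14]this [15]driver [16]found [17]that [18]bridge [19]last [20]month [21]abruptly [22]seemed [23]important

The displaced element is "a trophy" (word 2).
It is linked across 1 clause boundary (that).
It functions as the direct object of "designed", so the gap sits immediately after word 9 ("designed").
Base order: Mary said that every senator designed a trophy because Pablo believed that this driver found that bridge last month abruptly.

9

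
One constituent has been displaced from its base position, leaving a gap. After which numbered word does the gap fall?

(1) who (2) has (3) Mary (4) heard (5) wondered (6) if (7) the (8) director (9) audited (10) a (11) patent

4

The displaced element is "who" (word 1).
It is linked across 1 clause boundary (Ø).
It functions as the subject of "wondered", so the gap sits immediately after word 4 ("heard").
Base order: Mary has heard that who wondered if the director audited a patent.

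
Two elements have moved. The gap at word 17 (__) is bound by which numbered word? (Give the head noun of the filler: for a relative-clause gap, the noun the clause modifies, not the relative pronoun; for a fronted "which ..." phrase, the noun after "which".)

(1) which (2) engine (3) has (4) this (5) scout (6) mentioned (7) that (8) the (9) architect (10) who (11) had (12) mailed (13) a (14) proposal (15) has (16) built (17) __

2

The marked gap is the direct object of "built".
Its filler is the fronted wh-phrase "which engine", at word 2.
(The other dependency links word 9 to a gap after word 10.)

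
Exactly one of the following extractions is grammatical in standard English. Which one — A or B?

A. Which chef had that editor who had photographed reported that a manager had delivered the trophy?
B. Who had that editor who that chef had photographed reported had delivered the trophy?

B

In A, the wh-phrase is extracted from inside a complex-NP island (relative clause) (introduced by "who"), which blocks movement.
In B, the extraction path crosses only that-complement boundaries, which are transparent.
So B is grammatical.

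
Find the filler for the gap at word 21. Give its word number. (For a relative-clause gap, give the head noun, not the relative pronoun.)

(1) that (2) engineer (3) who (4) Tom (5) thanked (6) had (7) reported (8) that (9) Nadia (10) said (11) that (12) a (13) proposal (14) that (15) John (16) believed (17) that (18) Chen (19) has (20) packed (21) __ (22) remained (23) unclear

13

The gap at 21 is the object of "packed", inside a relative clause.
The relative pronoun is "that" (word 14); it is bound by the head noun immediately before it.
Its filler is the head noun "proposal", at word 13.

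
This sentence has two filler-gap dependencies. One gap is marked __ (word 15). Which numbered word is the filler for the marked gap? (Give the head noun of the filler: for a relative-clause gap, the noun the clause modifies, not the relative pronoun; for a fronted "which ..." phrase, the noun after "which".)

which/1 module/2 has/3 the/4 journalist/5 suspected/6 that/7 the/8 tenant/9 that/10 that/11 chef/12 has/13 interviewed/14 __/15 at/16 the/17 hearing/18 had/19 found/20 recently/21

The marked gap is inside the relative clause, the direct object of "interviewed".
Its filler is the head noun "tenant" (via "that"), at word 9.
(The other dependency links word 2 to a gap after word 20.)

9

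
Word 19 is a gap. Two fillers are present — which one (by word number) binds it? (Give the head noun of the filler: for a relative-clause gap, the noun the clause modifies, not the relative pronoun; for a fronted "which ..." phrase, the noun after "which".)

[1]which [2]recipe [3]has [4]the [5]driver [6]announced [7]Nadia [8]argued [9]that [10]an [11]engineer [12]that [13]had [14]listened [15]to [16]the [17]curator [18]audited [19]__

The marked gap is the direct object of "audited".
Its filler is the fronted wh-phrase "which recipe", at word 2.
(The other dependency links word 11 to a gap after word 12.)

2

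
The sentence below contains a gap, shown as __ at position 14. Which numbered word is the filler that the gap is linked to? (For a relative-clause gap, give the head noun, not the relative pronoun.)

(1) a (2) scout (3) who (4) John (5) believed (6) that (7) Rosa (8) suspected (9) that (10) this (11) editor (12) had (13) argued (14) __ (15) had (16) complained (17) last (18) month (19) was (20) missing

The gap at 14 is the subject of "complained", inside a relative clause.
The relative pronoun is "who" (word 3); it is bound by the head noun immediately before it.
Its filler is the head noun "scout", at word 2.

2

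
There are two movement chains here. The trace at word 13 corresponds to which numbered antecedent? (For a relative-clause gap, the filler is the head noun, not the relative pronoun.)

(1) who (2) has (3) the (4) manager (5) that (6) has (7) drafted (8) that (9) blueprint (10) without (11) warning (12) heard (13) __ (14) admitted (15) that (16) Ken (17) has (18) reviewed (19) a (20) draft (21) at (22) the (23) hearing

1

The marked gap is the subject of "admitted".
Its filler is the fronted wh-phrase "who", at word 1.
(The other dependency links word 4 to a gap after word 5.)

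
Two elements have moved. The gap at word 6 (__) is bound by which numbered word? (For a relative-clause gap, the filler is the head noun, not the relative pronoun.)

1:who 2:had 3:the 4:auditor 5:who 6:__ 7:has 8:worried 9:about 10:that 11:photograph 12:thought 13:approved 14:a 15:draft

4

The marked gap is inside the relative clause, the subject of "worried".
Its filler is the head noun "auditor" (via "who"), at word 4.
(The other dependency links word 1 to a gap after word 12.)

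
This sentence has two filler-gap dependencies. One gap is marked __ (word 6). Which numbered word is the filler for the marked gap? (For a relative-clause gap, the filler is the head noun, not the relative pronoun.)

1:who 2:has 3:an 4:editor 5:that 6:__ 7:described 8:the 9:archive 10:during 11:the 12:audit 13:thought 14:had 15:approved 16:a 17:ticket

The marked gap is inside the relative clause, the subject of "described".
Its filler is the head noun "editor" (via "that"), at word 4.
(The other dependency links word 1 to a gap after word 13.)

4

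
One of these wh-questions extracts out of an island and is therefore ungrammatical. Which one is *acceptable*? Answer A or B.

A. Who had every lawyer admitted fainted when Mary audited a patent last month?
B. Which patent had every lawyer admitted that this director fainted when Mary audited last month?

In B, the wh-phrase is extracted from inside an adjunct island (introduced by "when"), which blocks movement.
In A, the extraction path crosses only that-complement boundaries, which are transparent.
So A is grammatical.

A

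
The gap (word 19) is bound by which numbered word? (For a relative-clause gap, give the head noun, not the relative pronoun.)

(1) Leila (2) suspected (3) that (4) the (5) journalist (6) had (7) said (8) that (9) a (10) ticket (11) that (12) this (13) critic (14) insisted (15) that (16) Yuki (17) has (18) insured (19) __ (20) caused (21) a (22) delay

The gap at 19 is the object of "insured", inside a relative clause.
The relative pronoun is "that" (word 11); it is bound by the head noun immediately before it.
Its filler is the head noun "ticket", at word 10.

10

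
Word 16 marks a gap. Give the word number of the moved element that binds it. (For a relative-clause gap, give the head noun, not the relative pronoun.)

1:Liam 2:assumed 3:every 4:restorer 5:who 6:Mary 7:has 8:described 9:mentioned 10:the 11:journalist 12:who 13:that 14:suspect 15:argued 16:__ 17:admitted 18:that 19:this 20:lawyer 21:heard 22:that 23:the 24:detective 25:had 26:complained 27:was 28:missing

11

The gap at 16 is the subject of "admitted", inside a relative clause.
The relative pronoun is "who" (word 12); it is bound by the head noun immediately before it.
Its filler is the head noun "journalist", at word 11.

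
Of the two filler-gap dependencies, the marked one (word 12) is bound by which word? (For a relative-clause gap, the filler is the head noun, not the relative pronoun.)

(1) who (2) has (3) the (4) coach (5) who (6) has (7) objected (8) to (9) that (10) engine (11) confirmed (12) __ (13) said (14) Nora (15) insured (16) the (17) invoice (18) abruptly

1

The marked gap is the subject of "said".
Its filler is the fronted wh-phrase "who", at word 1.
(The other dependency links word 4 to a gap after word 5.)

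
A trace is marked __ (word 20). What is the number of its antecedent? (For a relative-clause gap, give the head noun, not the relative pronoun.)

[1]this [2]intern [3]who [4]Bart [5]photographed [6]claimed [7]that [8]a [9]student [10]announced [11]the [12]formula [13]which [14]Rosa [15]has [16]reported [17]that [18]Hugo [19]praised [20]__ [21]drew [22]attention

12

The gap at 20 is the object of "praised", inside a relative clause.
The relative pronoun is "which" (word 13); it is bound by the head noun immediately before it.
Its filler is the head noun "formula", at word 12.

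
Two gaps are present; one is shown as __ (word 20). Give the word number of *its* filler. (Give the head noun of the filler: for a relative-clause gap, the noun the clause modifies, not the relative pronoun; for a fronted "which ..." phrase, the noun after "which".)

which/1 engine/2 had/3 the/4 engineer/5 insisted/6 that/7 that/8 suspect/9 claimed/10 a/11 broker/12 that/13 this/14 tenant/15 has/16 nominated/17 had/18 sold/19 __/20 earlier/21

The marked gap is the direct object of "sold".
Its filler is the fronted wh-phrase "which engine", at word 2.
(The other dependency links word 12 to a gap after word 17.)

2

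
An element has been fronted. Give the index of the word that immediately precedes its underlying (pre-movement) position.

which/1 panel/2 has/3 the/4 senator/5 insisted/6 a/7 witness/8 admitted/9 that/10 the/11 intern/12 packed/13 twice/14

The displaced element is "which panel" (word 2).
It is linked across 2 clause boundaries (Ø → that).
It functions as the direct object of "packed", so the gap sits immediately after word 13 ("packed").
Base order: The senator has insisted a witness admitted that the intern packed which panel twice.

13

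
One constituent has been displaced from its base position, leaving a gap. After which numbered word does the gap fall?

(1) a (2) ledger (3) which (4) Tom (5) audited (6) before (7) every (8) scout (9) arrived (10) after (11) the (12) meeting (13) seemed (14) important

The displaced element is "a ledger" (word 2).
It functions as the direct object of "audited", so the gap sits immediately after word 5 ("audited").
Base order: Tom audited a ledger before every scout arrived after the meeting.

5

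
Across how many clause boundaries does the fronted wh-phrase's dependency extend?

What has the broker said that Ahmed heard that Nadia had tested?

"what" is extracted from the object of "tested".
Boundaries crossed, outermost first: [that], [that] — 2 in total.

2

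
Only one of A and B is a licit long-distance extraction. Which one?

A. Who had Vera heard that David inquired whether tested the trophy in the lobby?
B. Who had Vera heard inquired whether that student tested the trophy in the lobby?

In A, the wh-phrase is extracted from inside a wh-island (introduced by "whether"), which blocks movement.
In B, the extraction path crosses only that-complement boundaries, which are transparent.
So B is grammatical.

B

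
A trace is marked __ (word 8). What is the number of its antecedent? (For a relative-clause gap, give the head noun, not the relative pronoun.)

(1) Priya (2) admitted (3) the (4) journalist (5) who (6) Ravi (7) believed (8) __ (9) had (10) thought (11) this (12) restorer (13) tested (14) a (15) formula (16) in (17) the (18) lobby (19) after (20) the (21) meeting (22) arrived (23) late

4

The gap at 8 is the subject of "thought", inside a relative clause.
The relative pronoun is "who" (word 5); it is bound by the head noun immediately before it.
Its filler is the head noun "journalist", at word 4.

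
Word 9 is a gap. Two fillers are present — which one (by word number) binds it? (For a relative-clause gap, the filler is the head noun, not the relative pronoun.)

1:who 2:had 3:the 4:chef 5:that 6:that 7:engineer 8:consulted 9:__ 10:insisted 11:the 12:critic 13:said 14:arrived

The marked gap is inside the relative clause, the direct object of "consulted".
Its filler is the head noun "chef" (via "that"), at word 4.
(The other dependency links word 1 to a gap after word 13.)

4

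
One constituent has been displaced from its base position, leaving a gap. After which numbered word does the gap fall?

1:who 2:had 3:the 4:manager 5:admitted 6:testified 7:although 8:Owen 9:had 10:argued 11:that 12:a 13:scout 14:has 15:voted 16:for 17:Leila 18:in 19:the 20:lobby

The displaced element is "who" (word 1).
It is linked across 1 clause boundary (Ø).
It functions as the subject of "testified", so the gap sits immediately after word 5 ("admitted").
Base order: The manager had admitted that who testified although Owen had argued that a scout has voted for Leila in the lobby.

5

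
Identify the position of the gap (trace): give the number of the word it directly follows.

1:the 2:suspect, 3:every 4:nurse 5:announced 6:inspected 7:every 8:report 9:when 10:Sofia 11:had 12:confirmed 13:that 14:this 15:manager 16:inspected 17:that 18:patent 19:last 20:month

The displaced element is "the suspect" (word 2).
It is linked across 1 clause boundary (Ø).
It functions as the subject of "inspected", so the gap sits immediately after word 5 ("announced").
Base order: Every nurse announced the suspect inspected every report when Sofia had confirmed that this manager inspected that patent last month.

5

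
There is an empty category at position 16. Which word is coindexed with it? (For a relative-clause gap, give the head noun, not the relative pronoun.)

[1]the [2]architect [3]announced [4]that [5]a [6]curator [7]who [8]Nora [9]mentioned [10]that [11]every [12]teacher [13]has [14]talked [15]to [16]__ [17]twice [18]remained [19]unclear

6

The gap at 16 is the prepositional object of "talked", inside a relative clause.
The relative pronoun is "who" (word 7); it is bound by the head noun immediately before it.
Its filler is the head noun "curator", at word 6.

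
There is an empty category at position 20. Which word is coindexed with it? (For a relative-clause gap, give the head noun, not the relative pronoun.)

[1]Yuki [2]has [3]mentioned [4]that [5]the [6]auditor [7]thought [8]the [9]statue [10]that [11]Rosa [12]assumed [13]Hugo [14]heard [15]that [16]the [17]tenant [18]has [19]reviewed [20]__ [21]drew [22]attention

9

The gap at 20 is the object of "reviewed", inside a relative clause.
The relative pronoun is "that" (word 10); it is bound by the head noun immediately before it.
Its filler is the head noun "statue", at word 9.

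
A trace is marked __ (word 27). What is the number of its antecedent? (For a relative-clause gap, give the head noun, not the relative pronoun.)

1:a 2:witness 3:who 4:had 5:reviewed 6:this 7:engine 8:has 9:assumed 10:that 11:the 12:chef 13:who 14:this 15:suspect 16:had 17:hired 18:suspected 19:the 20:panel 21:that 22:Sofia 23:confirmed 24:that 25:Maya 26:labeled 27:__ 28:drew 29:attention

20

The gap at 27 is the object of "labeled", inside a relative clause.
The relative pronoun is "that" (word 21); it is bound by the head noun immediately before it.
Its filler is the head noun "panel", at word 20.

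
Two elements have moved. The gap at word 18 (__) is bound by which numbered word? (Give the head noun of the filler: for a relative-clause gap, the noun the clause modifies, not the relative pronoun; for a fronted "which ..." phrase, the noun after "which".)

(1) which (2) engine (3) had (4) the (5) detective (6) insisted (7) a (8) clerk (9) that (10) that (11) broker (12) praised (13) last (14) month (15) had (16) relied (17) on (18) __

The marked gap is the object of the preposition "on" of "relied".
Its filler is the fronted wh-phrase "which engine", at word 2.
(The other dependency links word 8 to a gap after word 12.)

2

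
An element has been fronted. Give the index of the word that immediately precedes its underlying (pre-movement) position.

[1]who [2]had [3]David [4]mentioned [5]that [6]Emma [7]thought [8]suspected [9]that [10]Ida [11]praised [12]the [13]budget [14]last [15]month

The displaced element is "who" (word 1).
It is linked across 2 clause boundaries (that → Ø).
It functions as the subject of "suspected", so the gap sits immediately after word 7 ("thought").
Base order: David had mentioned that Emma thought that who suspected that Ida praised the budget last month.

7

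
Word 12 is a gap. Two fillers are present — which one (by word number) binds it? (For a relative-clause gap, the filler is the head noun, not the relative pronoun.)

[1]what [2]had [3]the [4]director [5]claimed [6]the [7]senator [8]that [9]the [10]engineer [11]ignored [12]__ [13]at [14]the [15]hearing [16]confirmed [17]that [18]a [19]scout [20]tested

7

The marked gap is inside the relative clause, the direct object of "ignored".
Its filler is the head noun "senator" (via "that"), at word 7.
(The other dependency links word 1 to a gap after word 20.)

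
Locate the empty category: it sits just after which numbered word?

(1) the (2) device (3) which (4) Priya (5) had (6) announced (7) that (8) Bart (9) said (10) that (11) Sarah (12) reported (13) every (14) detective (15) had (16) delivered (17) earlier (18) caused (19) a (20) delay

The displaced element is "the device" (word 2).
It is linked across 3 clause boundaries (that → that → Ø).
It functions as the direct object of "delivered", so the gap sits immediately after word 16 ("delivered").
Base order: Priya had announced that Bart said that Sarah reported every detective had delivered the device earlier.

16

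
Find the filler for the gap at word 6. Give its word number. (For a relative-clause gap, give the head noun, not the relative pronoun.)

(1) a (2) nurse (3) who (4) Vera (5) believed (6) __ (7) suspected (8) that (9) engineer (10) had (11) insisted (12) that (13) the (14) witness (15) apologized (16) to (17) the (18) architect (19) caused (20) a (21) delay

The gap at 6 is the subject of "suspected", inside a relative clause.
The relative pronoun is "who" (word 3); it is bound by the head noun immediately before it.
Its filler is the head noun "nurse", at word 2.

2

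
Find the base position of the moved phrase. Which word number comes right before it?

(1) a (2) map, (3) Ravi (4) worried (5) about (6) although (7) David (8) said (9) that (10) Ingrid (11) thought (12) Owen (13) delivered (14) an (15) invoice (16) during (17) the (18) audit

5

The displaced element is "a map" (word 2).
It functions as the object of the preposition "about" of "worried", so the gap sits immediately after word 5 ("about").
Base order: Ravi worried about a map although David said that Ingrid thought Owen delivered an invoice during the audit.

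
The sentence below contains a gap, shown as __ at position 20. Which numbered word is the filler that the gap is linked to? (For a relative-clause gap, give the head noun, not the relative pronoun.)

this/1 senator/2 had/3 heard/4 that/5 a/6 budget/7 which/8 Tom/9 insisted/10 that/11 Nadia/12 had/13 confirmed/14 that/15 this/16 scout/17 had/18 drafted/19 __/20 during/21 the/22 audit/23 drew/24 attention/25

7

The gap at 20 is the object of "drafted", inside a relative clause.
The relative pronoun is "which" (word 8); it is bound by the head noun immediately before it.
Its filler is the head noun "budget", at word 7.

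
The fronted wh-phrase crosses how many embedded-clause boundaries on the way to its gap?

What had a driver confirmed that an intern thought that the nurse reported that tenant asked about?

3

"what" is extracted from the PP object of "asked".
Boundaries crossed, outermost first: [that], [that], [Ø] — 3 in total.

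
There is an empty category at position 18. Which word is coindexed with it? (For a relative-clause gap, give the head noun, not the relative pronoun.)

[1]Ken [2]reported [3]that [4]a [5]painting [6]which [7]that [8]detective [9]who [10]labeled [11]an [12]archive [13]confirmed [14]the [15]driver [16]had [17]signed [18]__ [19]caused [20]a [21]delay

5

The gap at 18 is the object of "signed", inside a relative clause.
The relative pronoun is "which" (word 6); it is bound by the head noun immediately before it.
Its filler is the head noun "painting", at word 5.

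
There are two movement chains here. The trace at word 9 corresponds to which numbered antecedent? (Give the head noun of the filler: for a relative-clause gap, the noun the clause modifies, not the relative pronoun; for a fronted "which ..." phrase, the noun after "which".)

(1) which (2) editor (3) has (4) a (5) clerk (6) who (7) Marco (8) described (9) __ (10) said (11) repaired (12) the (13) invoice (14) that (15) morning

The marked gap is inside the relative clause, the direct object of "described".
Its filler is the head noun "clerk" (via "who"), at word 5.
(The other dependency links word 2 to a gap after word 10.)

5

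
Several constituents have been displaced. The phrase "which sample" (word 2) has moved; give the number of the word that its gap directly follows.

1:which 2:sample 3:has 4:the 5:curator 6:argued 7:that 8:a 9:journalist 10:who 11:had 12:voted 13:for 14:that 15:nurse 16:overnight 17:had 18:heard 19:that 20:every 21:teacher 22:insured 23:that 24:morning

The displaced element is "which sample" (word 2).
It is linked across 2 clause boundaries (that → that).
It functions as the direct object of "insured", so the gap sits immediately after word 22 ("insured").
Base order: The curator has argued that a journalist who had voted for that nurse overnight had heard that every teacher insured which sample that morning.

22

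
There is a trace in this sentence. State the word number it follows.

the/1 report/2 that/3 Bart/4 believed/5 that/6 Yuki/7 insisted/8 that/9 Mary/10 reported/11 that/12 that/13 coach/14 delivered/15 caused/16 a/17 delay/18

The displaced element is "the report" (word 2).
It is linked across 3 clause boundaries (that → that → that).
It functions as the direct object of "delivered", so the gap sits immediately after word 15 ("delivered").
Base order: Bart believed that Yuki insisted that Mary reported that that coach delivered the report.

15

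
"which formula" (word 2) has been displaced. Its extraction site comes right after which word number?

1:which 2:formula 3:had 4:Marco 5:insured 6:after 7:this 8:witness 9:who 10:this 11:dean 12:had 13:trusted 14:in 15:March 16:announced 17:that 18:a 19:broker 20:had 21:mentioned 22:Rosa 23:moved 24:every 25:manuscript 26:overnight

The displaced element is "which formula" (word 2).
It functions as the direct object of "insured", so the gap sits immediately after word 5 ("insured").
Base order: Marco had insured which formula after this witness who this dean had trusted in March announced that a broker had mentioned Rosa moved every manuscript overnight.

5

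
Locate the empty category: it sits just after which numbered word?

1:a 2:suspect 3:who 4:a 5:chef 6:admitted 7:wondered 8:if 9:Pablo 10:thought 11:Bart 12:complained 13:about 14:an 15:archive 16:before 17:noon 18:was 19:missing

6

The displaced element is "a suspect" (word 2).
It is linked across 1 clause boundary (Ø).
It functions as the subject of "wondered", so the gap sits immediately after word 6 ("admitted").
Base order: A chef admitted that a suspect wondered if Pablo thought Bart complained about an archive before noon.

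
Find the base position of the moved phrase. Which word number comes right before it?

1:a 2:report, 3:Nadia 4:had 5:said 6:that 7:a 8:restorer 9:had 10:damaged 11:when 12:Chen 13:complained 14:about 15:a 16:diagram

The displaced element is "a report" (word 2).
It is linked across 1 clause boundary (that).
It functions as the direct object of "damaged", so the gap sits immediately after word 10 ("damaged").
Base order: Nadia had said that a restorer had damaged a report when Chen complained about a diagram.

10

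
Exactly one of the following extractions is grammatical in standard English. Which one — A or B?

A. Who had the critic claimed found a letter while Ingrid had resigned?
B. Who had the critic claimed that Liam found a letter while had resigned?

In B, the wh-phrase is extracted from inside an adjunct island (introduced by "while"), which blocks movement.
In A, the extraction path crosses only that-complement boundaries, which are transparent.
So A is grammatical.

A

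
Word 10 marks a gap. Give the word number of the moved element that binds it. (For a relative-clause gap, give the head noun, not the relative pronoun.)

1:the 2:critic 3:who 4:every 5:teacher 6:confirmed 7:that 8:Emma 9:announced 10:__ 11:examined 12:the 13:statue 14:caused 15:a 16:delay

The gap at 10 is the subject of "examined", inside a relative clause.
The relative pronoun is "who" (word 3); it is bound by the head noun immediately before it.
Its filler is the head noun "critic", at word 2.

2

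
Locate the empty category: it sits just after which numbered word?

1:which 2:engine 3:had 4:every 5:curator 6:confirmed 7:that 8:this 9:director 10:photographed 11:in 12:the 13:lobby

10

The displaced element is "which engine" (word 2).
It is linked across 1 clause boundary (that).
It functions as the direct object of "photographed", so the gap sits immediately after word 10 ("photographed").
Base order: Every curator had confirmed that this director photographed which engine in the lobby.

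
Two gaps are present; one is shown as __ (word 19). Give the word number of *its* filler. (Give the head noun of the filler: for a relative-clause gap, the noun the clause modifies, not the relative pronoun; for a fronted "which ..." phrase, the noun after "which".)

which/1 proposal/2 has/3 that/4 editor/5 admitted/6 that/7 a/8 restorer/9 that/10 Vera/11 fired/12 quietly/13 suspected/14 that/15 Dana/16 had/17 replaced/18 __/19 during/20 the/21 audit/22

The marked gap is the direct object of "replaced".
Its filler is the fronted wh-phrase "which proposal", at word 2.
(The other dependency links word 9 to a gap after word 12.)

2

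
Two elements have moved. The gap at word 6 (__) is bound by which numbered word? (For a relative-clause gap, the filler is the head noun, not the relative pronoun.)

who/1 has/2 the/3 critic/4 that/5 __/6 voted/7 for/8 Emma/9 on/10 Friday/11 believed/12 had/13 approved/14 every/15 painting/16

4

The marked gap is inside the relative clause, the subject of "voted".
Its filler is the head noun "critic" (via "that"), at word 4.
(The other dependency links word 1 to a gap after word 12.)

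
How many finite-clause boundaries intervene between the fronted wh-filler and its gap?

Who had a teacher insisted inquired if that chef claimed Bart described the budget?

1

"who" is extracted from the subject of "inquired".
Boundaries crossed, outermost first: [Ø] — 1 in total.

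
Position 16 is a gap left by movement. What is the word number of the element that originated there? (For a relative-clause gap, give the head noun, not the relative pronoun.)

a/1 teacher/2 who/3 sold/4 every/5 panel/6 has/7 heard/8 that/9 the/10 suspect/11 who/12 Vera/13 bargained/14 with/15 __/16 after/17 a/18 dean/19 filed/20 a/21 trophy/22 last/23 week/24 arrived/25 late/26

The gap at 16 is the prepositional object of "bargained", inside a relative clause.
The relative pronoun is "who" (word 12); it is bound by the head noun immediately before it.
Its filler is the head noun "suspect", at word 11.

11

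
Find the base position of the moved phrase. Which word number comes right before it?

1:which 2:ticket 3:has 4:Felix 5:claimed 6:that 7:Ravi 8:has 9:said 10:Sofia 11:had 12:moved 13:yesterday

12

The displaced element is "which ticket" (word 2).
It is linked across 2 clause boundaries (that → Ø).
It functions as the direct object of "moved", so the gap sits immediately after word 12 ("moved").
Base order: Felix has claimed that Ravi has said Sofia had moved which ticket yesterday.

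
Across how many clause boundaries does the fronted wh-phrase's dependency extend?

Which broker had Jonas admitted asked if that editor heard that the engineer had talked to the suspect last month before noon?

1

"which broker" is extracted from the subject of "asked".
Boundaries crossed, outermost first: [Ø] — 1 in total.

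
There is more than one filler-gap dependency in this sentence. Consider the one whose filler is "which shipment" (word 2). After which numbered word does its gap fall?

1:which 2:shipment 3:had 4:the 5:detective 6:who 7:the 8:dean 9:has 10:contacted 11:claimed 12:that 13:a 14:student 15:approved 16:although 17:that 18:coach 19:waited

15

The displaced element is "which shipment" (word 2).
It is linked across 1 clause boundary (that).
It functions as the direct object of "approved", so the gap sits immediately after word 15 ("approved").
Base order: The detective who the dean has contacted had claimed that a student approved which shipment although that coach waited.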